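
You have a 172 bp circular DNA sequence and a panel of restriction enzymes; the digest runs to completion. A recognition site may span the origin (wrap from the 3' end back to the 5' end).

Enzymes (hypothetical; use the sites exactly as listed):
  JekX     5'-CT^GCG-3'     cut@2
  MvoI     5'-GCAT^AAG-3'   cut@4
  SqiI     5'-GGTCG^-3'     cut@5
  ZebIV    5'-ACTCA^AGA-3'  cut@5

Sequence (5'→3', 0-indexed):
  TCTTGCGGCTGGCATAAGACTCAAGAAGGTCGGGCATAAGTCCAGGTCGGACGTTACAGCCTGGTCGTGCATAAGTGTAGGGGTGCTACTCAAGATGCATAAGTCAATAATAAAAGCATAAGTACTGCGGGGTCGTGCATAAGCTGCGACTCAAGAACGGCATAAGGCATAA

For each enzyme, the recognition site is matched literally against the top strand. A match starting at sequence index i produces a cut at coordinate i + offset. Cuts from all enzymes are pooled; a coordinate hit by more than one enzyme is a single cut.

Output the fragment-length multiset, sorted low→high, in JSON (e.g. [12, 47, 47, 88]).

[5,5,5,5,7,8,8,8,9,9,10,12,18,19,20,24]

Per-enzyme occurrences:
  JekX CTGCG/2: at [124, 143] ⇒ [126, 145]
  MvoI GCATAAG/4: at [11, 33, 68, 96, 115, 136, 159] ⇒ [15, 37, 72, 100, 119, 140, 163]
  SqiI GGTCG/5: at [27, 44, 62, 130] ⇒ [32, 49, 67, 135]
  ZebIV ACTCAAGA/5: at [18, 87, 148] ⇒ [23, 92, 153]

All cut coordinates (distinct, sorted): [15, 23, 32, 37, 49, 67, 72, 92, 100, 119, 126, 135, 140, 145, 153, 163]

Fragment lengths:
  15→23: 8 bp
  23→32: 9 bp
  32→37: 5 bp
  37→49: 12 bp
  49→67: 18 bp
  67→72: 5 bp
  72→92: 20 bp
  92→100: 8 bp
  100→119: 19 bp
  119→126: 7 bp
  126→135: 9 bp
  135→140: 5 bp
  140→145: 5 bp
  145→153: 8 bp
  153→163: 10 bp
  163→15 (wrap): 172-163+15 = 24 bp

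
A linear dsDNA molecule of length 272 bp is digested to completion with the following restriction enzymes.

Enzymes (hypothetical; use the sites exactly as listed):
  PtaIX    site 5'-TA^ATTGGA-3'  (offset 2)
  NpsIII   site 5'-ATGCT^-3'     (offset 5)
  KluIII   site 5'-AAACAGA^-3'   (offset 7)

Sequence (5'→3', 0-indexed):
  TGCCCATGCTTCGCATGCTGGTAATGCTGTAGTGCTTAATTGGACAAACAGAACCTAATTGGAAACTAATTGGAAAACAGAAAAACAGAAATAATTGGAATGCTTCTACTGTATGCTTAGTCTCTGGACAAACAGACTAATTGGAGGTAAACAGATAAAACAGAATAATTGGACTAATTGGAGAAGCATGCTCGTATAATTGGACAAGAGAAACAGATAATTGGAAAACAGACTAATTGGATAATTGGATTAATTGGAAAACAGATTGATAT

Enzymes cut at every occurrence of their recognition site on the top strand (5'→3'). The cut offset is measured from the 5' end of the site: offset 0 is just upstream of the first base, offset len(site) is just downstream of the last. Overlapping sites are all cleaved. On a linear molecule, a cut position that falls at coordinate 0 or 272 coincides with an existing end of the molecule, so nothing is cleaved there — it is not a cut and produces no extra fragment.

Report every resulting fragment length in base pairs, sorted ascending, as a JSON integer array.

Site scan:
  PtaIX TAATTGGA/2: at [36, 55, 66, 91, 137, 165, 174, 196, 217, 233, 241, 250] ⇒ [38, 57, 68, 93, 139, 167, 176, 198, 219, 235, 243, 252]
  NpsIII ATGCT/5: at [5, 14, 23, 99, 112, 187] ⇒ [10, 19, 28, 104, 117, 192]
  KluIII AAACAGA/7: at [45, 74, 82, 129, 148, 157, 210, 225, 258] ⇒ [52, 81, 89, 136, 155, 164, 217, 232, 265]

All cut coordinates (distinct, sorted): [10, 19, 28, 38, 52, 57, 68, 81, 89, 93, 104, 117, 136, 139, 155, 164, 167, 176, 192, 198, 217, 219, 232, 235, 243, 252, 265]

Fragment lengths:
  [0,10): 10 bp
  [10,19): 9 bp
  [19,28): 9 bp
  [28,38): 10 bp
  [38,52): 14 bp
  [52,57): 5 bp
  [57,68): 11 bp
  [68,81): 13 bp
  [81,89): 8 bp
  [89,93): 4 bp
  [93,104): 11 bp
  [104,117): 13 bp
  [117,136): 19 bp
  [136,139): 3 bp
  [139,155): 16 bp
  [155,164): 9 bp
  [164,167): 3 bp
  [167,176): 9 bp
  [176,192): 16 bp
  [192,198): 6 bp
  [198,217): 19 bp
  [217,219): 2 bp
  [219,232): 13 bp
  [232,235): 3 bp
  [235,243): 8 bp
  [243,252): 9 bp
  [252,265): 13 bp
  [265,272): 7 bp

[2,3,3,3,4,5,6,7,8,8,9,9,9,9,9,10,10,11,11,13,13,13,13,14,16,16,19,19]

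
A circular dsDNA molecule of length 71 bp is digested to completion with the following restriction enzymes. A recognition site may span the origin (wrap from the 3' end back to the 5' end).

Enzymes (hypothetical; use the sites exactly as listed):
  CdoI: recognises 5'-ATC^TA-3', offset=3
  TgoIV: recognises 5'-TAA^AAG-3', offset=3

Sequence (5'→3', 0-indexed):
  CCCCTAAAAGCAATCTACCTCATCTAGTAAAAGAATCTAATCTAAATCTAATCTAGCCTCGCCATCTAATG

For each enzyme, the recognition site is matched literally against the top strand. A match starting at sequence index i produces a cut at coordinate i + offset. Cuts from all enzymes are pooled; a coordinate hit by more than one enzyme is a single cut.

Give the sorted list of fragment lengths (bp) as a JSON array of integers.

Scan for sites:
  CdoI (ATCTA, off=3): starts [12, 21, 34, 39, 45, 50, 63] → cuts [15, 24, 37, 42, 48, 53, 66]
  TgoIV (TAAAAG, off=3): starts [4, 27] → cuts [7, 30]

Pooled cuts: [7, 15, 24, 30, 37, 42, 48, 53, 66]

Fragment lengths:
  7→15: 8 bp
  15→24: 9 bp
  24→30: 6 bp
  30→37: 7 bp
  37→42: 5 bp
  42→48: 6 bp
  48→53: 5 bp
  53→66: 13 bp
  66→7 (wrap): 71-66+7 = 12 bp

[5,5,6,6,7,8,9,12,13]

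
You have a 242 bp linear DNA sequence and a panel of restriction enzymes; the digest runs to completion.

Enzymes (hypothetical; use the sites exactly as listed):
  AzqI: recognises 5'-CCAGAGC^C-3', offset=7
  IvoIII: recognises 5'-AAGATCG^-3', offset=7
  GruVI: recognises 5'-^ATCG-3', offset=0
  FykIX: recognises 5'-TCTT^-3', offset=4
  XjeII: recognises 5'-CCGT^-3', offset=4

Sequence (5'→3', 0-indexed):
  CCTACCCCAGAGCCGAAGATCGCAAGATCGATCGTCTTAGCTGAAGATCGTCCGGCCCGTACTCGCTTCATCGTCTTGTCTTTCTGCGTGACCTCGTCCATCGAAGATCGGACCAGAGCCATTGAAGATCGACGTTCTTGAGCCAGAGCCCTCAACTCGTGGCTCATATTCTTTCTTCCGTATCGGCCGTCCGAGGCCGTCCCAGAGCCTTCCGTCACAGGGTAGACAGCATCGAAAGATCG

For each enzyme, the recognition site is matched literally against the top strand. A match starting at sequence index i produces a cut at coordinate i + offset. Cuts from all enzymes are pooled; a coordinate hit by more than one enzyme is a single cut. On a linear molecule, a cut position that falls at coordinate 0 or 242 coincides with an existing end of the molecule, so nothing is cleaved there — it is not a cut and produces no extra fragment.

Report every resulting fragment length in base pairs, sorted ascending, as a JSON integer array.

[4,4,4,4,4,4,4,4,4,5,5,7,7,8,8,8,8,8,8,8,9,9,9,10,10,10,13,15,17,24]

Per-enzyme occurrences:
  AzqI CCAGAGCC/7: at [6, 112, 142, 201] ⇒ [13, 119, 149, 208]
  IvoIII AAGATCG/7: at [15, 23, 43, 103, 124, 235] ⇒ [22, 30, 50, 110, 131] (position 242 is a terminus of the linear molecule — no cut)
  GruVI ATCG/0: at [18, 26, 30, 46, 69, 99, 106, 127, 181, 230, 238] ⇒ [18, 26, 30, 46, 69, 99, 106, 127, 181, 230, 238]
  FykIX TCTT/4: at [34, 73, 78, 135, 169, 173] ⇒ [38, 77, 82, 139, 173, 177]
  XjeII CCGT/4: at [56, 177, 186, 196, 211] ⇒ [60, 181, 190, 200, 215]

Pooled cuts: [13, 18, 22, 26, 30, 38, 46, 50, 60, 69, 77, 82, 99, 106, 110, 119, 127, 131, 139, 149, 173, 177, 181, 190, 200, 208, 215, 230, 238]

Fragment lengths:
  [0,13): 13 bp
  [13,18): 5 bp
  [18,22): 4 bp
  [22,26): 4 bp
  [26,30): 4 bp
  [30,38): 8 bp
  [38,46): 8 bp
  [46,50): 4 bp
  [50,60): 10 bp
  [60,69): 9 bp
  [69,77): 8 bp
  [77,82): 5 bp
  [82,99): 17 bp
  [99,106): 7 bp
  [106,110): 4 bp
  [110,119): 9 bp
  [119,127): 8 bp
  [127,131): 4 bp
  [131,139): 8 bp
  [139,149): 10 bp
  [149,173): 24 bp
  [173,177): 4 bp
  [177,181): 4 bp
  [181,190): 9 bp
  [190,200): 10 bp
  [200,208): 8 bp
  [208,215): 7 bp
  [215,230): 15 bp
  [230,238): 8 bp
  [238,242): 4 bp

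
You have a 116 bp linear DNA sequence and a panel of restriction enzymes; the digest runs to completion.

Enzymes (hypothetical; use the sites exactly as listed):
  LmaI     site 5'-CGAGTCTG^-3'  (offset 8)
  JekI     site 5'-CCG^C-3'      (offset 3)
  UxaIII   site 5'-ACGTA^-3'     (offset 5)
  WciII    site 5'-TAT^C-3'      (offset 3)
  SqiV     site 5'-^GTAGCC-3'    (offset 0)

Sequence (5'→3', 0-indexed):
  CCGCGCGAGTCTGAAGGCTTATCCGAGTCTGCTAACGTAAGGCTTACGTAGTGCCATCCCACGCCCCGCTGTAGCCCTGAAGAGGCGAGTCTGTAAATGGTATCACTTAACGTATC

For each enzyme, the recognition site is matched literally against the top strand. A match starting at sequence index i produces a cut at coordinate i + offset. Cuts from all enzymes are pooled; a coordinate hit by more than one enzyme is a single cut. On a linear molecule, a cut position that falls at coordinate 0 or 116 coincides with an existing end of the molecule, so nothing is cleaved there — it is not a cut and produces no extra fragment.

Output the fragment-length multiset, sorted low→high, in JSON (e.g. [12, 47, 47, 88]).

[1,1,2,3,8,9,9,10,10,11,11,18,23]

Scan for sites:
  LmaI CGAGTCTG/8: at [5, 23, 85] ⇒ [13, 31, 93]
  JekI CCGC/3: at [0, 65] ⇒ [3, 68]
  UxaIII ACGTA/5: at [34, 45, 109] ⇒ [39, 50, 114]
  WciII TATC/3: at [19, 100, 112] ⇒ [22, 103, 115]
  SqiV GTAGCC/0: at [70] ⇒ [70]

All cut coordinates (distinct, sorted): [3, 13, 22, 31, 39, 50, 68, 70, 93, 103, 114, 115]

Fragment lengths:
  [0,3): 3 bp
  [3,13): 10 bp
  [13,22): 9 bp
  [22,31): 9 bp
  [31,39): 8 bp
  [39,50): 11 bp
  [50,68): 18 bp
  [68,70): 2 bp
  [70,93): 23 bp
  [93,103): 10 bp
  [103,114): 11 bp
  [114,115): 1 bp
  [115,116): 1 bp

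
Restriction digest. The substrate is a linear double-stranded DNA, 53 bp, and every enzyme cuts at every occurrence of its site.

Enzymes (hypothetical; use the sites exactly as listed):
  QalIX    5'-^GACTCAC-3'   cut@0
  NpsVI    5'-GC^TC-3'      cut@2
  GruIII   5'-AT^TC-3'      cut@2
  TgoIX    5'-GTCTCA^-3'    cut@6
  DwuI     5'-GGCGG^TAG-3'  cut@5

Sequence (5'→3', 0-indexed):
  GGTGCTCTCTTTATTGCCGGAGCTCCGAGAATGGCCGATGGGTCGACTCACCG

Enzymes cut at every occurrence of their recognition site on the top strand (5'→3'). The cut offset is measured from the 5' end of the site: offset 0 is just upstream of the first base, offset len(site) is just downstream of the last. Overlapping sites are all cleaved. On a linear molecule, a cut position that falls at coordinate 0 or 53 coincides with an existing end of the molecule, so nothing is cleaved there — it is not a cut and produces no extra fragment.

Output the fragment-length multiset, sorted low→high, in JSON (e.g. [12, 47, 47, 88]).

[5,9,18,21]

Site scan:
  QalIX GACTCAC/0: at [44] ⇒ [44]
  NpsVI GCTC/2: at [3, 21] ⇒ [5, 23]
  GruIII (ATTC, off=2): no sites
  TgoIX (GTCTCA, off=6): no sites
  DwuI (GGCGGTAG, off=5): no sites

Pooled cuts: [5, 23, 44]

Fragments:
  [0,5): 5 bp
  [5,23): 18 bp
  [23,44): 21 bp
  [44,53): 9 bp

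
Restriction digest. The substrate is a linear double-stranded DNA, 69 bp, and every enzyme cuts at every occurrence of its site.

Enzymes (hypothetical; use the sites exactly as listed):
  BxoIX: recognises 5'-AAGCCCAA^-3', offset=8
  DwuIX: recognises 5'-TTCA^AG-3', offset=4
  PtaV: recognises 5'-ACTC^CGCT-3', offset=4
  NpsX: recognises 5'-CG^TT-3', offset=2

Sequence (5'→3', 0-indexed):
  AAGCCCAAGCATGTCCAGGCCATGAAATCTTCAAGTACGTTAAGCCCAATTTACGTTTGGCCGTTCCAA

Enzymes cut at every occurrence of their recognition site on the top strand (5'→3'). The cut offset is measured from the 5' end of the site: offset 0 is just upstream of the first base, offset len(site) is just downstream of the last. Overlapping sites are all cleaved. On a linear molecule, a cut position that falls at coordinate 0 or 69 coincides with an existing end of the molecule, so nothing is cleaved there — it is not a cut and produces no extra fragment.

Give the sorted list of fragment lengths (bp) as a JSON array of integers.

[6,6,6,8,8,10,25]

Site scan:
  BxoIX AAGCCCAA/8: at [0, 41] ⇒ [8, 49]
  DwuIX TTCAAG/4: at [29] ⇒ [33]
  PtaV (ACTCCGCT, off=4): no sites
  NpsX CGTT/2: at [37, 53, 61] ⇒ [39, 55, 63]

Pooled cuts: [8, 33, 39, 49, 55, 63]

Fragment lengths:
  [0,8): 8 bp
  [8,33): 25 bp
  [33,39): 6 bp
  [39,49): 10 bp
  [49,55): 6 bp
  [55,63): 8 bp
  [63,69): 6 bp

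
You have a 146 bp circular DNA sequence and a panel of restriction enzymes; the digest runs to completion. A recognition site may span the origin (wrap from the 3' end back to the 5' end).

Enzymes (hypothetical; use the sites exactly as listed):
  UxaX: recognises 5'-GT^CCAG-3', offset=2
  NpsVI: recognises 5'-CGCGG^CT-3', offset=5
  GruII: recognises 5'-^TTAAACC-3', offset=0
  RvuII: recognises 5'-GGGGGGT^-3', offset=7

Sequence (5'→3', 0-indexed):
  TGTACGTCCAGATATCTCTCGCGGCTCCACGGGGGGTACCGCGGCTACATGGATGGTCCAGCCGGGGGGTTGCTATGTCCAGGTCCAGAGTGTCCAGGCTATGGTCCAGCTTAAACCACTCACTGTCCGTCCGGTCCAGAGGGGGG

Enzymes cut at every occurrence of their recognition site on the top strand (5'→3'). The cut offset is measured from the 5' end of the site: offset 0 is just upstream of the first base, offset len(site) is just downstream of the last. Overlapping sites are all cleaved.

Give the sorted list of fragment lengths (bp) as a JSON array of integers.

[5,6,6,7,8,9,12,12,13,13,13,17,25]

Per-enzyme occurrences:
  UxaX (GTCCAG, off=2): starts [5, 55, 76, 82, 91, 103, 133] → cuts [7, 57, 78, 84, 93, 105, 135]
  NpsVI (CGCGGCT, off=5): starts [19, 39] → cuts [24, 44]
  GruII (TTAAACC, off=0): starts [110] → cuts [110]
  RvuII (GGGGGGT, off=7): starts [30, 63, 140] → cuts [1, 37, 70]

All cut coordinates (distinct, sorted): [1, 7, 24, 37, 44, 57, 70, 78, 84, 93, 105, 110, 135]

Fragments:
  1→7: 6 bp
  7→24: 17 bp
  24→37: 13 bp
  37→44: 7 bp
  44→57: 13 bp
  57→70: 13 bp
  70→78: 8 bp
  78→84: 6 bp
  84→93: 9 bp
  93→105: 12 bp
  105→110: 5 bp
  110→135: 25 bp
  135→1 (wrap): 146-135+1 = 12 bp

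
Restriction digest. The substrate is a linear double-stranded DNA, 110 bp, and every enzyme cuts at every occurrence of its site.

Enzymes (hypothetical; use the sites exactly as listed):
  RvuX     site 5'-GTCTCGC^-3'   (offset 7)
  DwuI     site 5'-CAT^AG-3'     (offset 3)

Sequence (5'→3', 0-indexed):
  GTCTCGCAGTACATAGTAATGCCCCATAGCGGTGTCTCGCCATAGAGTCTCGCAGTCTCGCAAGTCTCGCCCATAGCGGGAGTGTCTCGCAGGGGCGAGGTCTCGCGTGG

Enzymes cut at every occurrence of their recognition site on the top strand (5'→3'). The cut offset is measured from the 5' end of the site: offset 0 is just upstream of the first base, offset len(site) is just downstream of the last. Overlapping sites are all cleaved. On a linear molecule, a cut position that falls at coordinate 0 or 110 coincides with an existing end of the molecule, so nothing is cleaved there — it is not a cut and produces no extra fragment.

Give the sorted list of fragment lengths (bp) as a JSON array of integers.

Per-enzyme occurrences:
  RvuX (GTCTCGC, off=7): starts [0, 33, 46, 54, 63, 83, 99] → cuts [7, 40, 53, 61, 70, 90, 106]
  DwuI (CATAG, off=3): starts [11, 24, 40, 71] → cuts [14, 27, 43, 74]

All cut coordinates (distinct, sorted): [7, 14, 27, 40, 43, 53, 61, 70, 74, 90, 106]

Fragments:
  [0,7): 7 bp
  [7,14): 7 bp
  [14,27): 13 bp
  [27,40): 13 bp
  [40,43): 3 bp
  [43,53): 10 bp
  [53,61): 8 bp
  [61,70): 9 bp
  [70,74): 4 bp
  [74,90): 16 bp
  [90,106): 16 bp
  [106,110): 4 bp

[3,4,4,7,7,8,9,10,13,13,16,16]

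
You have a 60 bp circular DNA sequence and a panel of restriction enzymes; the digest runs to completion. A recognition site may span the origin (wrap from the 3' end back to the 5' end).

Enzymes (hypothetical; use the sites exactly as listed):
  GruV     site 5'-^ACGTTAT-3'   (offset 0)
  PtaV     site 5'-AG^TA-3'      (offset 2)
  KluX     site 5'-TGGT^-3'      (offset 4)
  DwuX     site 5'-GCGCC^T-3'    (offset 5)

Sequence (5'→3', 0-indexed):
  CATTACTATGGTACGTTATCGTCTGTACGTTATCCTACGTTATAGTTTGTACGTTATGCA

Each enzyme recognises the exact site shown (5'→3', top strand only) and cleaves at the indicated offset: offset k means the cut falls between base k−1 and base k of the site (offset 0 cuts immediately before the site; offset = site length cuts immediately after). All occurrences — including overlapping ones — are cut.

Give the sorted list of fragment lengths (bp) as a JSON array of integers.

[10,14,14,22]

Site scan:
  GruV (ACGTTAT, off=0): starts [12, 26, 36, 50] → cuts [12, 26, 36, 50]
  PtaV (AGTA, off=2): no sites
  KluX (TGGT, off=4): starts [8] → cuts [12]
  DwuX (GCGCCT, off=5): no sites

Pooled cuts: [12, 26, 36, 50]

Fragment lengths:
  12→26: 14 bp
  26→36: 10 bp
  36→50: 14 bp
  50→12 (wrap): 60-50+12 = 22 bp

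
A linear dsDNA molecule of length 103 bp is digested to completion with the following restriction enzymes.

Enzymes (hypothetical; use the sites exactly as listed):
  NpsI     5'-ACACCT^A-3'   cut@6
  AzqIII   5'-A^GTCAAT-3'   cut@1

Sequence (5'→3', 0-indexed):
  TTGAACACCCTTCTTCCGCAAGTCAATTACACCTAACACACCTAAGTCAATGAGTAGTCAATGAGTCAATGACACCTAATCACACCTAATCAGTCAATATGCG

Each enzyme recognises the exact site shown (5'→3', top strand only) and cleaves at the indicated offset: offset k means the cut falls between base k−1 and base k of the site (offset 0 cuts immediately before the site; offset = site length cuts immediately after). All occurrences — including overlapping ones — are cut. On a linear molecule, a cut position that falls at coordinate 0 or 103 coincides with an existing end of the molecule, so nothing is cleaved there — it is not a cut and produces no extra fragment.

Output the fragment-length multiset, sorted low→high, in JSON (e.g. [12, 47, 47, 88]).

[2,5,8,9,10,11,11,13,13,21]

Per-enzyme occurrences:
  NpsI (ACACCTA, off=6): starts [28, 37, 71, 81] → cuts [34, 43, 77, 87]
  AzqIII (AGTCAAT, off=1): starts [20, 44, 55, 63, 91] → cuts [21, 45, 56, 64, 92]

Pooled cuts: [21, 34, 43, 45, 56, 64, 77, 87, 92]

Fragments:
  [0,21): 21 bp
  [21,34): 13 bp
  [34,43): 9 bp
  [43,45): 2 bp
  [45,56): 11 bp
  [56,64): 8 bp
  [64,77): 13 bp
  [77,87): 10 bp
  [87,92): 5 bp
  [92,103): 11 bp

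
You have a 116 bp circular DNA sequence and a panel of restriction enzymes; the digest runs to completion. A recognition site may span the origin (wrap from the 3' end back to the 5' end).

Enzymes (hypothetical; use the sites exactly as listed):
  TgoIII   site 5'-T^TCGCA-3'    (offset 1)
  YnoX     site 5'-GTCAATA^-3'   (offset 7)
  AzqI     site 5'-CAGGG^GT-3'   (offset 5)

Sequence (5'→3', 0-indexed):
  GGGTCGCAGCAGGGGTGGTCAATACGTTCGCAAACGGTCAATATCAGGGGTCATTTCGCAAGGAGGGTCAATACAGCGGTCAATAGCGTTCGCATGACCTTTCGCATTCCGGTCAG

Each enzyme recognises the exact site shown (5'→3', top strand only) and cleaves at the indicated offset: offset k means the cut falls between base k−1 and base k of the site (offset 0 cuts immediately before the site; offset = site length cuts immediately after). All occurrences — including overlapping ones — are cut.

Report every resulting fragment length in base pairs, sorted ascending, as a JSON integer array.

[3,4,6,6,10,12,12,12,16,17,18]

Per-enzyme occurrences:
  TgoIII (TTCGCA, off=1): starts [26, 54, 88, 100] → cuts [27, 55, 89, 101]
  YnoX (GTCAATA, off=7): starts [17, 36, 66, 78] → cuts [24, 43, 73, 85]
  AzqI (CAGGGGT, off=5): starts [9, 44, 113] → cuts [2, 14, 49]

Pooled cuts: [2, 14, 24, 27, 43, 49, 55, 73, 85, 89, 101]

Fragments:
  2→14: 12 bp
  14→24: 10 bp
  24→27: 3 bp
  27→43: 16 bp
  43→49: 6 bp
  49→55: 6 bp
  55→73: 18 bp
  73→85: 12 bp
  85→89: 4 bp
  89→101: 12 bp
  101→2 (wrap): 116-101+2 = 17 bp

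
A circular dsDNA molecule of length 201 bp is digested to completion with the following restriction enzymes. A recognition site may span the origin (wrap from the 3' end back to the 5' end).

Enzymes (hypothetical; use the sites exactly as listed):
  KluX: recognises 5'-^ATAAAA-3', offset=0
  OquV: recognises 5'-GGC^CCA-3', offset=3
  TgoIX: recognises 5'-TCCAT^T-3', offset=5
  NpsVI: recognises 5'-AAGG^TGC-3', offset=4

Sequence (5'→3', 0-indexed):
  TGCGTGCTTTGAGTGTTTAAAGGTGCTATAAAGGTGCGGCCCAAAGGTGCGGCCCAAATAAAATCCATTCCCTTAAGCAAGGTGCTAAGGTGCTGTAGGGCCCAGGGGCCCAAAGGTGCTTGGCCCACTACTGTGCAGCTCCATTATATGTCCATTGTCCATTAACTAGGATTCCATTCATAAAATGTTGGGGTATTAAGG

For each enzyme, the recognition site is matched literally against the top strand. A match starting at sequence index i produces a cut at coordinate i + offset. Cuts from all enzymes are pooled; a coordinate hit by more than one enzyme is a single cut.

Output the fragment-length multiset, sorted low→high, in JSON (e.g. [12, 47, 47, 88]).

[2,4,6,6,7,7,7,8,8,8,11,11,11,11,14,15,20,22,23]

Site scan:
  KluX ATAAAA/0: at [57, 179] ⇒ [57, 179]
  OquV GGCCCA/3: at [37, 50, 98, 106, 121] ⇒ [40, 53, 101, 109, 124]
  TgoIX TCCATT/5: at [63, 139, 150, 157, 172] ⇒ [68, 144, 155, 162, 177]
  NpsVI AAGGTGC/4: at [19, 30, 43, 78, 86, 112, 197] ⇒ [0, 23, 34, 47, 82, 90, 116]

Pooled cuts: [0, 23, 34, 40, 47, 53, 57, 68, 82, 90, 101, 109, 116, 124, 144, 155, 162, 177, 179]

Fragment lengths:
  0→23: 23 bp
  23→34: 11 bp
  34→40: 6 bp
  40→47: 7 bp
  47→53: 6 bp
  53→57: 4 bp
  57→68: 11 bp
  68→82: 14 bp
  82→90: 8 bp
  90→101: 11 bp
  101→109: 8 bp
  109→116: 7 bp
  116→124: 8 bp
  124→144: 20 bp
  144→155: 11 bp
  155→162: 7 bp
  162→177: 15 bp
  177→179: 2 bp
  179→0 (wrap): 201-179+0 = 22 bp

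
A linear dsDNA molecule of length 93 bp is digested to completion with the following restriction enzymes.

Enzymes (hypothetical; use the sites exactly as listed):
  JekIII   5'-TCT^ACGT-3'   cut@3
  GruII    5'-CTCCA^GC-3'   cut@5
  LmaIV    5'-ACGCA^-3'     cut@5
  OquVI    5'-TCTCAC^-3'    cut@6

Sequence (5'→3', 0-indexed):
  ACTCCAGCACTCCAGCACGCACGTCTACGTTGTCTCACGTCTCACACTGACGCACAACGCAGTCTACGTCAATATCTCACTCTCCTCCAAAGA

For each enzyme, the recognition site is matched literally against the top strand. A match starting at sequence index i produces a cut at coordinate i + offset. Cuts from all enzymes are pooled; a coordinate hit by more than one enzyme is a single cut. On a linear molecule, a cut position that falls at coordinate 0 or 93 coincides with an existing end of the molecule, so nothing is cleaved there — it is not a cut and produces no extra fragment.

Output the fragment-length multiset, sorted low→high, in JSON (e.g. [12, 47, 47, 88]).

Scan for sites:
  JekIII (TCTACGT, off=3): starts [23, 62] → cuts [26, 65]
  GruII (CTCCAGC, off=5): starts [1, 9] → cuts [6, 14]
  LmaIV (ACGCA, off=5): starts [16, 49, 56] → cuts [21, 54, 61]
  OquVI (TCTCAC, off=6): starts [32, 39, 74] → cuts [38, 45, 80]

Pooled cuts: [6, 14, 21, 26, 38, 45, 54, 61, 65, 80]

Fragments:
  [0,6): 6 bp
  [6,14): 8 bp
  [14,21): 7 bp
  [21,26): 5 bp
  [26,38): 12 bp
  [38,45): 7 bp
  [45,54): 9 bp
  [54,61): 7 bp
  [61,65): 4 bp
  [65,80): 15 bp
  [80,93): 13 bp

[4,5,6,7,7,7,8,9,12,13,15]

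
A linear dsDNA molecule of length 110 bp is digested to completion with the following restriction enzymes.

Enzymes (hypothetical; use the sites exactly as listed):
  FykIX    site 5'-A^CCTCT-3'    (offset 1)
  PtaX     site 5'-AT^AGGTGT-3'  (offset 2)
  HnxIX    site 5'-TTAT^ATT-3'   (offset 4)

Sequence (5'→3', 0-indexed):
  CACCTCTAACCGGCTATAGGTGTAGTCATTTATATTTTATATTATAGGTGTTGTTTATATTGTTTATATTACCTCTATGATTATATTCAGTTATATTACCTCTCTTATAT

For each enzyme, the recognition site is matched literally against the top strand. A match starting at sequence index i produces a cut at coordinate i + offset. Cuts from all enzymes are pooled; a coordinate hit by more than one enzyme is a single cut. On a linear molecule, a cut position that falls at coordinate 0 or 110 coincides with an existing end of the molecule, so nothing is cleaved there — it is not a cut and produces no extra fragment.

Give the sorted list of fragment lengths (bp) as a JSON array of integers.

Site scan:
  FykIX (ACCTCT, off=1): starts [1, 70, 97] → cuts [2, 71, 98]
  PtaX (ATAGGTGT, off=2): starts [15, 43] → cuts [17, 45]
  HnxIX (TTATATT, off=4): starts [29, 36, 54, 63, 80, 90] → cuts [33, 40, 58, 67, 84, 94]

Pooled cuts: [2, 17, 33, 40, 45, 58, 67, 71, 84, 94, 98]

Fragment lengths:
  [0,2): 2 bp
  [2,17): 15 bp
  [17,33): 16 bp
  [33,40): 7 bp
  [40,45): 5 bp
  [45,58): 13 bp
  [58,67): 9 bp
  [67,71): 4 bp
  [71,84): 13 bp
  [84,94): 10 bp
  [94,98): 4 bp
  [98,110): 12 bp

[2,4,4,5,7,9,10,12,13,13,15,16]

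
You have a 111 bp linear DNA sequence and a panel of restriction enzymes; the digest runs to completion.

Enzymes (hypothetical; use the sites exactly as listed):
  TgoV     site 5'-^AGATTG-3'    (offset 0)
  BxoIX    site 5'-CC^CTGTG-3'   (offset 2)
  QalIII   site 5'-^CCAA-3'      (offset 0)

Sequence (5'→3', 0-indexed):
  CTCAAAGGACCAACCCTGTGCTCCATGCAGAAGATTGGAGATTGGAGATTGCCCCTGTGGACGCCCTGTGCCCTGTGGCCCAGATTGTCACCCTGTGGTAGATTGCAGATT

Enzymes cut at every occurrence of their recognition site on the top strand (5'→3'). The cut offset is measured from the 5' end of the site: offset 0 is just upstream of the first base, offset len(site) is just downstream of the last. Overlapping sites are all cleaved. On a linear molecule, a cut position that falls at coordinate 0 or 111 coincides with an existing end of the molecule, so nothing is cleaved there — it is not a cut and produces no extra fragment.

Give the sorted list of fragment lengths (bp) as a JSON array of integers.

[6,7,7,7,7,9,9,9,11,11,12,16]

Site scan:
  TgoV AGATTG/0: at [31, 38, 45, 81, 99] ⇒ [31, 38, 45, 81, 99]
  BxoIX CCCTGTG/2: at [13, 52, 63, 70, 90] ⇒ [15, 54, 65, 72, 92]
  QalIII CCAA/0: at [9] ⇒ [9]

All cut coordinates (distinct, sorted): [9, 15, 31, 38, 45, 54, 65, 72, 81, 92, 99]

Fragments:
  [0,9): 9 bp
  [9,15): 6 bp
  [15,31): 16 bp
  [31,38): 7 bp
  [38,45): 7 bp
  [45,54): 9 bp
  [54,65): 11 bp
  [65,72): 7 bp
  [72,81): 9 bp
  [81,92): 11 bp
  [92,99): 7 bp
  [99,111): 12 bp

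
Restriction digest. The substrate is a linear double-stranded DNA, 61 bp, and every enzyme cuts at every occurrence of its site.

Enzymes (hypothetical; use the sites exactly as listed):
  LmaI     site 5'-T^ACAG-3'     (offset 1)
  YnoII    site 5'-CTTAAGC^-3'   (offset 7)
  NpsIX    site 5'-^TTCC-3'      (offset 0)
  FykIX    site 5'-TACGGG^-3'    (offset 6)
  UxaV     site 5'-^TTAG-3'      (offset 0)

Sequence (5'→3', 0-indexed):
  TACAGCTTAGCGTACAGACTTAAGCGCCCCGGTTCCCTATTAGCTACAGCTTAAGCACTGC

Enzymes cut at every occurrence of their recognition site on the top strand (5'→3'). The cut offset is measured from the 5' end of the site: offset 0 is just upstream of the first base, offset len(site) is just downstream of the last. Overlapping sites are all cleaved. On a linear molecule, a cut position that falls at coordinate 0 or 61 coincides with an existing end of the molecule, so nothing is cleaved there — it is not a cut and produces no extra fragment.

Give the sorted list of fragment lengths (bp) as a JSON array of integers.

Scan for sites:
  LmaI TACAG/1: at [0, 12, 44] ⇒ [1, 13, 45]
  YnoII CTTAAGC/7: at [18, 49] ⇒ [25, 56]
  NpsIX TTCC/0: at [32] ⇒ [32]
  FykIX (TACGGG, off=6): no sites
  UxaV TTAG/0: at [6, 39] ⇒ [6, 39]

Pooled cuts: [1, 6, 13, 25, 32, 39, 45, 56]

Fragments:
  [0,1): 1 bp
  [1,6): 5 bp
  [6,13): 7 bp
  [13,25): 12 bp
  [25,32): 7 bp
  [32,39): 7 bp
  [39,45): 6 bp
  [45,56): 11 bp
  [56,61): 5 bp

[1,5,5,6,7,7,7,11,12]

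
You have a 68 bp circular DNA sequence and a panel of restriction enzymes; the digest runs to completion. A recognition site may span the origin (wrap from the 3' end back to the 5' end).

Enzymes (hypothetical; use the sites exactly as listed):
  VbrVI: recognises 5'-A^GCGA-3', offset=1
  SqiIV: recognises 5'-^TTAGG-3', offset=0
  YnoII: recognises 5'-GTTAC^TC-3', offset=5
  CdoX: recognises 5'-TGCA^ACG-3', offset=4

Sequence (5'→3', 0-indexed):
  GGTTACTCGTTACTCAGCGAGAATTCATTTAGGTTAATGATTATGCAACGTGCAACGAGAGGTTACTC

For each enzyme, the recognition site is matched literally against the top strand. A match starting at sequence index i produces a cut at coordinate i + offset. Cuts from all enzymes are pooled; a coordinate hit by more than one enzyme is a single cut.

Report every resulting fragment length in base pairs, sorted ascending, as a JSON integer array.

Per-enzyme occurrences:
  VbrVI AGCGA/1: at [15] ⇒ [16]
  SqiIV TTAGG/0: at [28] ⇒ [28]
  YnoII GTTACTC/5: at [1, 8, 61] ⇒ [6, 13, 66]
  CdoX TGCAACG/4: at [43, 50] ⇒ [47, 54]

Pooled cuts: [6, 13, 16, 28, 47, 54, 66]

Fragments:
  6→13: 7 bp
  13→16: 3 bp
  16→28: 12 bp
  28→47: 19 bp
  47→54: 7 bp
  54→66: 12 bp
  66→6 (wrap): 68-66+6 = 8 bp

[3,7,7,8,12,12,19]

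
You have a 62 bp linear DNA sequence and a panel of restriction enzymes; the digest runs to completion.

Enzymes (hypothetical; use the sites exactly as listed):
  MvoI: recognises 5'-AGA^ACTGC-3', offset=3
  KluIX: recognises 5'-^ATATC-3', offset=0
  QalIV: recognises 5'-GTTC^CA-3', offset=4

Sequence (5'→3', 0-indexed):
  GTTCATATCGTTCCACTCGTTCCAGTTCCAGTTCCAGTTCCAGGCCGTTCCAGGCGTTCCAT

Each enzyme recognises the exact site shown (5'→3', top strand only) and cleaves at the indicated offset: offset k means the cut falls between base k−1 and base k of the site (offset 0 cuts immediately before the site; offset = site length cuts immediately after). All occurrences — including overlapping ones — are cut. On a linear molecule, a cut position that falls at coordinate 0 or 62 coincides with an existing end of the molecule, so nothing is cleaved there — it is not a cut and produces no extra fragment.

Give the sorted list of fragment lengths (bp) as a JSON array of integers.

Scan for sites:
  MvoI (AGAACTGC, off=3): no sites
  KluIX (ATATC, off=0): starts [4] → cuts [4]
  QalIV (GTTCCA, off=4): starts [9, 18, 24, 30, 36, 46, 55] → cuts [13, 22, 28, 34, 40, 50, 59]

All cut coordinates (distinct, sorted): [4, 13, 22, 28, 34, 40, 50, 59]

Fragment lengths:
  [0,4): 4 bp
  [4,13): 9 bp
  [13,22): 9 bp
  [22,28): 6 bp
  [28,34): 6 bp
  [34,40): 6 bp
  [40,50): 10 bp
  [50,59): 9 bp
  [59,62): 3 bp

[3,4,6,6,6,9,9,9,10]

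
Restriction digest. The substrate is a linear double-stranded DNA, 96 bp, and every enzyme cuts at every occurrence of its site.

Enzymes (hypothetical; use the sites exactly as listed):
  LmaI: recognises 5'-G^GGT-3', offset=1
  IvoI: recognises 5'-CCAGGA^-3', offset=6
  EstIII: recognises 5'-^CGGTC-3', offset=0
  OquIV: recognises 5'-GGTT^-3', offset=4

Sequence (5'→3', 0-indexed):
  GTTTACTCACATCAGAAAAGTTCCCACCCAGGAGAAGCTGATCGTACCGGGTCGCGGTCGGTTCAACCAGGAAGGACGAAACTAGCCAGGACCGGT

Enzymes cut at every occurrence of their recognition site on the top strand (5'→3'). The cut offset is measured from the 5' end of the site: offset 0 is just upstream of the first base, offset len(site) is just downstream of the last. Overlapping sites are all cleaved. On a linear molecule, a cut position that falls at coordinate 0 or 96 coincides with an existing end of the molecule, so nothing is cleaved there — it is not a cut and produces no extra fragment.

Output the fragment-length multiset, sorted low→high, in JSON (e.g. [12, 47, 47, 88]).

Scan for sites:
  LmaI GGGT/1: at [48] ⇒ [49]
  IvoI CCAGGA/6: at [27, 66, 85] ⇒ [33, 72, 91]
  EstIII CGGTC/0: at [54] ⇒ [54]
  OquIV GGTT/4: at [59] ⇒ [63]

Pooled cuts: [33, 49, 54, 63, 72, 91]

Fragments:
  [0,33): 33 bp
  [33,49): 16 bp
  [49,54): 5 bp
  [54,63): 9 bp
  [63,72): 9 bp
  [72,91): 19 bp
  [91,96): 5 bp

[5,5,9,9,16,19,33]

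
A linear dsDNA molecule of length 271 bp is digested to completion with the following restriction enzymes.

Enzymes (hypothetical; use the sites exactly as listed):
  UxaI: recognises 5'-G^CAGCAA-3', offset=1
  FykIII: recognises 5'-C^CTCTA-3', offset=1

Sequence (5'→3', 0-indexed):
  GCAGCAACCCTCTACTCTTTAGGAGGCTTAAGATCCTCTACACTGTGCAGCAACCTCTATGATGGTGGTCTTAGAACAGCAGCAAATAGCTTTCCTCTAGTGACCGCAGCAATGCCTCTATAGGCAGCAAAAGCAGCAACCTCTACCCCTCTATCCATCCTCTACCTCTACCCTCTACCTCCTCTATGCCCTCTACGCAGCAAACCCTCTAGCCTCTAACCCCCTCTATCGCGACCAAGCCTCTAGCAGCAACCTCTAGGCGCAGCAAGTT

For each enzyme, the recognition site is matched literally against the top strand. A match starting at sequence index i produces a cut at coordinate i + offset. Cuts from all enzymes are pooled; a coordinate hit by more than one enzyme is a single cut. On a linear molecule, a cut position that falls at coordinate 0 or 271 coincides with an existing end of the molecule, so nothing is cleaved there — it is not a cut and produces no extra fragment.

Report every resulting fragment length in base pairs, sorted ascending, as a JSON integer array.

Per-enzyme occurrences:
  UxaI (GCAGCAA, off=1): starts [0, 46, 78, 105, 123, 132, 196, 245, 261] → cuts [1, 47, 79, 106, 124, 133, 197, 246, 262]
  FykIII (CCTCTA, off=1): starts [8, 34, 53, 93, 114, 139, 147, 158, 164, 171, 180, 189, 205, 212, 222, 239, 252] → cuts [9, 35, 54, 94, 115, 140, 148, 159, 165, 172, 181, 190, 206, 213, 223, 240, 253]

Pooled cuts: [1, 9, 35, 47, 54, 79, 94, 106, 115, 124, 133, 140, 148, 159, 165, 172, 181, 190, 197, 206, 213, 223, 240, 246, 253, 262]

Fragments:
  [0,1): 1 bp
  [1,9): 8 bp
  [9,35): 26 bp
  [35,47): 12 bp
  [47,54): 7 bp
  [54,79): 25 bp
  [79,94): 15 bp
  [94,106): 12 bp
  [106,115): 9 bp
  [115,124): 9 bp
  [124,133): 9 bp
  [133,140): 7 bp
  [140,148): 8 bp
  [148,159): 11 bp
  [159,165): 6 bp
  [165,172): 7 bp
  [172,181): 9 bp
  [181,190): 9 bp
  [190,197): 7 bp
  [197,206): 9 bp
  [206,213): 7 bp
  [213,223): 10 bp
  [223,240): 17 bp
  [240,246): 6 bp
  [246,253): 7 bp
  [253,262): 9 bp
  [262,271): 9 bp

[1,6,6,7,7,7,7,7,7,8,8,9,9,9,9,9,9,9,9,10,11,12,12,15,17,25,26]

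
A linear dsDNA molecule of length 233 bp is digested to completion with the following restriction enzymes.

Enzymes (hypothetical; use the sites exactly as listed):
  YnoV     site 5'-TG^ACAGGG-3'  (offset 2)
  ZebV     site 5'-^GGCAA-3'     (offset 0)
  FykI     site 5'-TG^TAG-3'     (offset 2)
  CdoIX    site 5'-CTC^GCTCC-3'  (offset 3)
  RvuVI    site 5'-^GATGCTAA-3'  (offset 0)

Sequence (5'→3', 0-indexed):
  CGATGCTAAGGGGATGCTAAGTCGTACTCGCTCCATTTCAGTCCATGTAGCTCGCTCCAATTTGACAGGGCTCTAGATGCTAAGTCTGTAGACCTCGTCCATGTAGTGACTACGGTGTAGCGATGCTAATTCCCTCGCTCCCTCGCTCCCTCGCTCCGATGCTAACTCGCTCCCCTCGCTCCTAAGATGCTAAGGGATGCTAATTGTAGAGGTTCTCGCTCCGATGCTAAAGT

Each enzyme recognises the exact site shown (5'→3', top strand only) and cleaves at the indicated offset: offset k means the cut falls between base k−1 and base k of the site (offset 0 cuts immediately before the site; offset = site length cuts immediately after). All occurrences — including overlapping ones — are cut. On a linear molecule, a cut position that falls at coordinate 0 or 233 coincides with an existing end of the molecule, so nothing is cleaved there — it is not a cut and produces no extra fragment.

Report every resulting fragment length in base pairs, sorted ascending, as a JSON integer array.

Site scan:
  YnoV (TGACAGGG, off=2): starts [62] → cuts [64]
  ZebV (GGCAA, off=0): no sites
  FykI (TGTAG, off=2): starts [45, 86, 101, 115, 204] → cuts [47, 88, 103, 117, 206]
  CdoIX (CTCGCTCC, off=3): starts [26, 50, 133, 141, 149, 165, 174, 214] → cuts [29, 53, 136, 144, 152, 168, 177, 217]
  RvuVI (GATGCTAA, off=0): starts [1, 12, 75, 121, 157, 185, 195, 222] → cuts [1, 12, 75, 121, 157, 185, 195, 222]

Pooled cuts: [1, 12, 29, 47, 53, 64, 75, 88, 103, 117, 121, 136, 144, 152, 157, 168, 177, 185, 195, 206, 217, 222]

Fragment lengths:
  [0,1): 1 bp
  [1,12): 11 bp
  [12,29): 17 bp
  [29,47): 18 bp
  [47,53): 6 bp
  [53,64): 11 bp
  [64,75): 11 bp
  [75,88): 13 bp
  [88,103): 15 bp
  [103,117): 14 bp
  [117,121): 4 bp
  [121,136): 15 bp
  [136,144): 8 bp
  [144,152): 8 bp
  [152,157): 5 bp
  [157,168): 11 bp
  [168,177): 9 bp
  [177,185): 8 bp
  [185,195): 10 bp
  [195,206): 11 bp
  [206,217): 11 bp
  [217,222): 5 bp
  [222,233): 11 bp

[1,4,5,5,6,8,8,8,9,10,11,11,11,11,11,11,11,13,14,15,15,17,18]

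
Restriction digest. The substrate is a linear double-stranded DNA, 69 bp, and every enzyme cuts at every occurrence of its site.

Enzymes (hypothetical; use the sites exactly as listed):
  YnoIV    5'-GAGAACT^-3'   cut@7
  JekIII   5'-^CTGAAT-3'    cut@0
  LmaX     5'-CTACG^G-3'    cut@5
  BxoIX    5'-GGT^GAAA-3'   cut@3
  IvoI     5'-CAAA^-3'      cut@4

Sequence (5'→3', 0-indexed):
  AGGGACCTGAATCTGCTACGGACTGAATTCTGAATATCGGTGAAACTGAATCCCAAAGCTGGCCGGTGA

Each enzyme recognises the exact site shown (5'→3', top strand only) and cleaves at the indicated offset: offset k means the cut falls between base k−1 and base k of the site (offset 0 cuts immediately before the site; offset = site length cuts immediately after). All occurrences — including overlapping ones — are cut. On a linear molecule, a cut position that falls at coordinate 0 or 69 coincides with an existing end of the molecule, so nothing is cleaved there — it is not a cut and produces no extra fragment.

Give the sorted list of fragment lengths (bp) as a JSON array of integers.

Site scan:
  YnoIV (GAGAACT, off=7): no sites
  JekIII CTGAAT/0: at [6, 22, 29, 45] ⇒ [6, 22, 29, 45]
  LmaX CTACGG/5: at [15] ⇒ [20]
  BxoIX GGTGAAA/3: at [38] ⇒ [41]
  IvoI CAAA/4: at [53] ⇒ [57]

All cut coordinates (distinct, sorted): [6, 20, 22, 29, 41, 45, 57]

Fragments:
  [0,6): 6 bp
  [6,20): 14 bp
  [20,22): 2 bp
  [22,29): 7 bp
  [29,41): 12 bp
  [41,45): 4 bp
  [45,57): 12 bp
  [57,69): 12 bp

[2,4,6,7,12,12,12,14]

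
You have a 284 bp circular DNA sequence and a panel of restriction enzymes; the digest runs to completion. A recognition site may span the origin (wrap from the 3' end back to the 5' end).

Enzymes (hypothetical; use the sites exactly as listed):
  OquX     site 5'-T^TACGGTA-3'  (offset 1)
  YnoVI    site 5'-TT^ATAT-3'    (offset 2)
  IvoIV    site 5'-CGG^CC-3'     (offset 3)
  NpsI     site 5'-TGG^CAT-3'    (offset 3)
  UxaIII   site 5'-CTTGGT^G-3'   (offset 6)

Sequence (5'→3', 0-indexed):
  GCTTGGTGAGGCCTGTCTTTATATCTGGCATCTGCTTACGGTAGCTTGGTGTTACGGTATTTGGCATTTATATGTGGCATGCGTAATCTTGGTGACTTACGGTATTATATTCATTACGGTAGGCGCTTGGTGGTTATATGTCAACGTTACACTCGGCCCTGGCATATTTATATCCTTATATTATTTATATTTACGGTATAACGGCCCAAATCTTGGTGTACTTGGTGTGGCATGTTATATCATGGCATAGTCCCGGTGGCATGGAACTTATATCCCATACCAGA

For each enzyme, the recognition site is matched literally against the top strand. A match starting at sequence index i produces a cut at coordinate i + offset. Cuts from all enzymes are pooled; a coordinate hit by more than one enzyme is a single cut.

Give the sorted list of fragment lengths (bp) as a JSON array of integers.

[2,4,4,4,5,5,6,6,7,8,8,8,8,8,9,9,9,9,10,12,13,13,13,14,14,16,17,21,22]

Site scan:
  OquX (TTACGGTA, off=1): starts [35, 51, 96, 113, 190] → cuts [36, 52, 97, 114, 191]
  YnoVI (TTATAT, off=2): starts [18, 67, 104, 133, 167, 175, 184, 234, 267] → cuts [20, 69, 106, 135, 169, 177, 186, 236, 269]
  IvoIV (CGGCC, off=3): starts [153, 201] → cuts [156, 204]
  NpsI (TGGCAT, off=3): starts [25, 61, 74, 159, 227, 242, 256] → cuts [28, 64, 77, 162, 230, 245, 259]
  UxaIII (CTTGGTG, off=6): starts [1, 44, 87, 125, 211, 220] → cuts [7, 50, 93, 131, 217, 226]

All cut coordinates (distinct, sorted): [7, 20, 28, 36, 50, 52, 64, 69, 77, 93, 97, 106, 114, 131, 135, 156, 162, 169, 177, 186, 191, 204, 217, 226, 230, 236, 245, 259, 269]

Fragment lengths:
  7→20: 13 bp
  20→28: 8 bp
  28→36: 8 bp
  36→50: 14 bp
  50→52: 2 bp
  52→64: 12 bp
  64→69: 5 bp
  69→77: 8 bp
  77→93: 16 bp
  93→97: 4 bp
  97→106: 9 bp
  106→114: 8 bp
  114→131: 17 bp
  131→135: 4 bp
  135→156: 21 bp
  156→162: 6 bp
  162→169: 7 bp
  169→177: 8 bp
  177→186: 9 bp
  186→191: 5 bp
  191→204: 13 bp
  204→217: 13 bp
  217→226: 9 bp
  226→230: 4 bp
  230→236: 6 bp
  236→245: 9 bp
  245→259: 14 bp
  259→269: 10 bp
  269→7 (wrap): 284-269+7 = 22 bp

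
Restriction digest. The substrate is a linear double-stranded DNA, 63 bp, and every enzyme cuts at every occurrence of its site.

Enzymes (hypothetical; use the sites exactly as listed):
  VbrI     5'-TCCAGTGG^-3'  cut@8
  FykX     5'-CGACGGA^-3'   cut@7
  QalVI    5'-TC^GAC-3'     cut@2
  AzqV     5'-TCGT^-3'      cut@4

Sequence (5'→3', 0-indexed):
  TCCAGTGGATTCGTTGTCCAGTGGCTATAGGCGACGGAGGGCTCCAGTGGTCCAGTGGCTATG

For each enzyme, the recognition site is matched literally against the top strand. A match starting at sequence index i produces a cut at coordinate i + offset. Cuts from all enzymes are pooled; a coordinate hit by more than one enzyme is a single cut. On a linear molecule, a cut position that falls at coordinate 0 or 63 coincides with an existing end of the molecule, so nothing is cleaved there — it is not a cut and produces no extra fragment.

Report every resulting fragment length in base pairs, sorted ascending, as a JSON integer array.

[5,6,8,8,10,12,14]

Site scan:
  VbrI (TCCAGTGG, off=8): starts [0, 16, 42, 50] → cuts [8, 24, 50, 58]
  FykX (CGACGGA, off=7): starts [31] → cuts [38]
  QalVI (TCGAC, off=2): no sites
  AzqV (TCGT, off=4): starts [10] → cuts [14]

All cut coordinates (distinct, sorted): [8, 14, 24, 38, 50, 58]

Fragments:
  [0,8): 8 bp
  [8,14): 6 bp
  [14,24): 10 bp
  [24,38): 14 bp
  [38,50): 12 bp
  [50,58): 8 bp
  [58,63): 5 bp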